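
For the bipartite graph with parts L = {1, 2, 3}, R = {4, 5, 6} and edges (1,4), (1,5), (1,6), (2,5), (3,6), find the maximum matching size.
3 (matching: (1,4), (2,5), (3,6); upper bound min(|L|,|R|) = min(3,3) = 3)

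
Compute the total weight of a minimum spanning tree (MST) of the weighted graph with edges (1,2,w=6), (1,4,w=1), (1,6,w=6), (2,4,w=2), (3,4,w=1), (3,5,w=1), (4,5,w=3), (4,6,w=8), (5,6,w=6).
11 (MST edges: (1,4,w=1), (1,6,w=6), (2,4,w=2), (3,4,w=1), (3,5,w=1); sum of weights 1 + 6 + 2 + 1 + 1 = 11)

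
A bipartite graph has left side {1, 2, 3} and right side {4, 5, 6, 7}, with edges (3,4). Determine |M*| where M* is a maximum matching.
1 (matching: (3,4); upper bound min(|L|,|R|) = min(3,4) = 3)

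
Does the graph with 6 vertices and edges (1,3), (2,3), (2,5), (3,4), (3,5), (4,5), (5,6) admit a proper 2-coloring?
No (odd cycle of length 3: 5 -> 3 -> 2 -> 5)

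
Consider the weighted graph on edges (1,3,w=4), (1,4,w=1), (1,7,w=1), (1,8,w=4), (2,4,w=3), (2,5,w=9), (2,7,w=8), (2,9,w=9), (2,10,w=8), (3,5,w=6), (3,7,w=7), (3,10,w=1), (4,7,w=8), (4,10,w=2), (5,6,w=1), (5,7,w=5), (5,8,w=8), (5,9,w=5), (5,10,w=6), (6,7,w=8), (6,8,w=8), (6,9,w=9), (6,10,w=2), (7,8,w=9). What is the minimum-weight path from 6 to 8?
8 (path: 6 -> 8; weights 8 = 8)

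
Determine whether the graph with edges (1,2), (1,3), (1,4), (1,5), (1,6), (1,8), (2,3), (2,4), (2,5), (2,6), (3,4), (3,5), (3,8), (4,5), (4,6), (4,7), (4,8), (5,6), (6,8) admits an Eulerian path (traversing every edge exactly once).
No (6 vertices have odd degree: {2, 3, 4, 5, 6, 7}; Eulerian path requires 0 or 2)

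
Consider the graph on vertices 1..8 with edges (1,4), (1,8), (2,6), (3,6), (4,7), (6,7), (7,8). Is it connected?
No, it has 2 components: {1, 2, 3, 4, 6, 7, 8}, {5}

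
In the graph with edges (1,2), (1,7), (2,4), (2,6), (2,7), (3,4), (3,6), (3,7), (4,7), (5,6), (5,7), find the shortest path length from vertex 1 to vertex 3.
2 (path: 1 -> 7 -> 3, 2 edges)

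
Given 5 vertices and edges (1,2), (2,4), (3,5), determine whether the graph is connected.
No, it has 2 components: {1, 2, 4}, {3, 5}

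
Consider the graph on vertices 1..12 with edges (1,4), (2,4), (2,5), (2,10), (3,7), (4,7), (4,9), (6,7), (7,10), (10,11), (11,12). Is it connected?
No, it has 2 components: {1, 2, 3, 4, 5, 6, 7, 9, 10, 11, 12}, {8}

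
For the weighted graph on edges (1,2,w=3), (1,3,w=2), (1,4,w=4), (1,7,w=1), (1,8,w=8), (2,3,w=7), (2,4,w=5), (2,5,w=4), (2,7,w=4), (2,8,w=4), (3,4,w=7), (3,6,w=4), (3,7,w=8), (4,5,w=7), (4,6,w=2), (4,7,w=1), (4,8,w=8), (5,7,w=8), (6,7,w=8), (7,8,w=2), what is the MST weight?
15 (MST edges: (1,2,w=3), (1,3,w=2), (1,7,w=1), (2,5,w=4), (4,6,w=2), (4,7,w=1), (7,8,w=2); sum of weights 3 + 2 + 1 + 4 + 2 + 1 + 2 = 15)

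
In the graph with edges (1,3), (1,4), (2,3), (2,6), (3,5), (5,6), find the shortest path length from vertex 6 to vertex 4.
4 (path: 6 -> 2 -> 3 -> 1 -> 4, 4 edges)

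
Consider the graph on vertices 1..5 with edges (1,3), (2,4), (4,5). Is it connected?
No, it has 2 components: {1, 3}, {2, 4, 5}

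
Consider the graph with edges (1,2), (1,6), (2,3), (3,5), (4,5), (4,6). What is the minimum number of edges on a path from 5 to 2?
2 (path: 5 -> 3 -> 2, 2 edges)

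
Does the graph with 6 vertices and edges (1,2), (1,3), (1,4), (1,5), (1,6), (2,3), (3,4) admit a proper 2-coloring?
No (odd cycle of length 3: 4 -> 1 -> 3 -> 4)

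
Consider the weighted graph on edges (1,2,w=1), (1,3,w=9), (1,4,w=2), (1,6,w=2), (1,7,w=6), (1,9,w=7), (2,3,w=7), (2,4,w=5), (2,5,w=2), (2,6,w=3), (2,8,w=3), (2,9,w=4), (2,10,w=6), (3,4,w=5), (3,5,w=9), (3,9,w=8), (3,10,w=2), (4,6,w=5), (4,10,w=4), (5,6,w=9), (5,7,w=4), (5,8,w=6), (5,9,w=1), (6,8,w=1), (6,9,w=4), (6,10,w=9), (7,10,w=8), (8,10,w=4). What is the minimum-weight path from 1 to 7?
6 (path: 1 -> 7; weights 6 = 6)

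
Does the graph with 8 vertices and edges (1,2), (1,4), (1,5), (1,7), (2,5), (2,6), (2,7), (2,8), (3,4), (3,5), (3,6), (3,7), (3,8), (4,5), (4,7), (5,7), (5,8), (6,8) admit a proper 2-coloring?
No (odd cycle of length 3: 7 -> 1 -> 5 -> 7)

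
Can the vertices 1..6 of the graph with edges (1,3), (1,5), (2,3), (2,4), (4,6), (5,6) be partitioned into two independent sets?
Yes. Partition: {1, 2, 6}, {3, 4, 5}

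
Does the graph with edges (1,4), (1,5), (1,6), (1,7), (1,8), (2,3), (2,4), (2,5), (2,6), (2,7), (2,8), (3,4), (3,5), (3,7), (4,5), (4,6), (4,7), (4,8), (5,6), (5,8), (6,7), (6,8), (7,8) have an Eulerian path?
Yes (the graph is connected and exactly 2 vertices have odd degree: {1, 4}; any Eulerian path must start and end at those)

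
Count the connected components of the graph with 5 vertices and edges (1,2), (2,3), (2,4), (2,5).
1 (components: {1, 2, 3, 4, 5})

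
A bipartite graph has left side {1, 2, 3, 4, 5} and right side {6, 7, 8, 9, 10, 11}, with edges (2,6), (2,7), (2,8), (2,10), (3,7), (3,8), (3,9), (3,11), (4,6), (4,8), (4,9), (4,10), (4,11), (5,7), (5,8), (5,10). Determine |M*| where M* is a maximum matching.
4 (matching: (2,10), (3,11), (4,9), (5,8); upper bound min(|L|,|R|) = min(5,6) = 5)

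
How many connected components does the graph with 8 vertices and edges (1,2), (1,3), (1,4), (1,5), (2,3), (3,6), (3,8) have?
2 (components: {1, 2, 3, 4, 5, 6, 8}, {7})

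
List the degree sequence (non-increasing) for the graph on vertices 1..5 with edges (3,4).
[1, 1, 0, 0, 0] (degrees: deg(1)=0, deg(2)=0, deg(3)=1, deg(4)=1, deg(5)=0)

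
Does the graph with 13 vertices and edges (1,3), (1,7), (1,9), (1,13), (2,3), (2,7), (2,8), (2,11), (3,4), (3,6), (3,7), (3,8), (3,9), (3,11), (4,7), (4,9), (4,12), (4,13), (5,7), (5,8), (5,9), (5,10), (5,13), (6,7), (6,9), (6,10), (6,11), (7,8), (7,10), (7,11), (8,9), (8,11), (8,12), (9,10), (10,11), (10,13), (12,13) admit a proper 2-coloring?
No (odd cycle of length 3: 7 -> 1 -> 3 -> 7)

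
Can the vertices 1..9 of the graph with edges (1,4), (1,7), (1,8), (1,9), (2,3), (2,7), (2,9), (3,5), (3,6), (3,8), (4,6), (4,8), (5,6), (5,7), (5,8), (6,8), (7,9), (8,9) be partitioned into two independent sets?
No (odd cycle of length 3: 8 -> 1 -> 4 -> 8)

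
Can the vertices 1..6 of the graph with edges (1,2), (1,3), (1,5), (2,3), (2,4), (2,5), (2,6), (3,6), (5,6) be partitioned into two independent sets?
No (odd cycle of length 3: 3 -> 1 -> 2 -> 3)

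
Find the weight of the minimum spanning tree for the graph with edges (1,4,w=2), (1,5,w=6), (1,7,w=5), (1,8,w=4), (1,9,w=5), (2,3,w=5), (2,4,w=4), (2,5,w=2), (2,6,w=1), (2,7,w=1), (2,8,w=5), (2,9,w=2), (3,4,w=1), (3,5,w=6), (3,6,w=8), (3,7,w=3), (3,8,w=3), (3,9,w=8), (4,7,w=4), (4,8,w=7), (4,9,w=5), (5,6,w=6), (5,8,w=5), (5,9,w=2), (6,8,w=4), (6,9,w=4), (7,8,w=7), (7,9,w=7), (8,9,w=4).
15 (MST edges: (1,4,w=2), (2,5,w=2), (2,6,w=1), (2,7,w=1), (2,9,w=2), (3,4,w=1), (3,7,w=3), (3,8,w=3); sum of weights 2 + 2 + 1 + 1 + 2 + 1 + 3 + 3 = 15)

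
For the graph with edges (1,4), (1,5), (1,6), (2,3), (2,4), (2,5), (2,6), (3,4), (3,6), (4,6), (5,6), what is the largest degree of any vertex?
5 (attained at vertex 6)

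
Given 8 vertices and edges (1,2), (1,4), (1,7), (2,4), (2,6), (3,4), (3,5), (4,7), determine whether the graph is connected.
No, it has 2 components: {1, 2, 3, 4, 5, 6, 7}, {8}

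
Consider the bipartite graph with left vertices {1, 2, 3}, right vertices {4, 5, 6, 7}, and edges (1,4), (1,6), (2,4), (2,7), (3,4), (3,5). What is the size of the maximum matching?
3 (matching: (1,6), (2,7), (3,5); upper bound min(|L|,|R|) = min(3,4) = 3)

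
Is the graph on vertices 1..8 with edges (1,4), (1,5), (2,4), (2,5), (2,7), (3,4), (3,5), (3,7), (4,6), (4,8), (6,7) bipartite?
Yes. Partition: {1, 2, 3, 6, 8}, {4, 5, 7}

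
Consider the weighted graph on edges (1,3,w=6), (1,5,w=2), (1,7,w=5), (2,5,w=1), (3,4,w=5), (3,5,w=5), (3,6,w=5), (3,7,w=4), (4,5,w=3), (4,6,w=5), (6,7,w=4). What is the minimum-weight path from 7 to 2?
8 (path: 7 -> 1 -> 5 -> 2; weights 5 + 2 + 1 = 8)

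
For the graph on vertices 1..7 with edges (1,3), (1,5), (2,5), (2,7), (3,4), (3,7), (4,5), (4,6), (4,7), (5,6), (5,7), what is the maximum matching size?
3 (matching: (1,3), (4,6), (5,7); upper bound floor(n/2) = floor(7/2) = 3)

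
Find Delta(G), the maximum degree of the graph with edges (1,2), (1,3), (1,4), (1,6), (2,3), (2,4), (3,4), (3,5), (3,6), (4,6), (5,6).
5 (attained at vertex 3)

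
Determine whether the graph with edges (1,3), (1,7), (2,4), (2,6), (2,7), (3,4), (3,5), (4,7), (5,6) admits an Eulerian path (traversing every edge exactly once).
No (4 vertices have odd degree: {2, 3, 4, 7}; Eulerian path requires 0 or 2)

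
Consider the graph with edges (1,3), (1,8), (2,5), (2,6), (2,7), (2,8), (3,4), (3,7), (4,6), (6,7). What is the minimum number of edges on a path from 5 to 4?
3 (path: 5 -> 2 -> 6 -> 4, 3 edges)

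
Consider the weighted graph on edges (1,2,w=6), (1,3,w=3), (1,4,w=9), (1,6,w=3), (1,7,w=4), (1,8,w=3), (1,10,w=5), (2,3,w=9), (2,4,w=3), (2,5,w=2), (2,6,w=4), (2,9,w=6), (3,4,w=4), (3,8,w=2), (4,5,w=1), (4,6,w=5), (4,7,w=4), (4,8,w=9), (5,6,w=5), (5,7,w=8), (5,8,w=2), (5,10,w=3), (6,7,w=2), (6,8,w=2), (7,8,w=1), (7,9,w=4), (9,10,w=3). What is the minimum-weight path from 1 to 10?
5 (path: 1 -> 10; weights 5 = 5)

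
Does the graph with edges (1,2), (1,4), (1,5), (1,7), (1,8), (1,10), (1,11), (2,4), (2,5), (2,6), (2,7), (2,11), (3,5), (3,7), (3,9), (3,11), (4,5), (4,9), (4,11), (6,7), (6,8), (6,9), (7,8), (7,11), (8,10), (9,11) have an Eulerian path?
Yes (the graph is connected and exactly 2 vertices have odd degree: {1, 4}; any Eulerian path must start and end at those)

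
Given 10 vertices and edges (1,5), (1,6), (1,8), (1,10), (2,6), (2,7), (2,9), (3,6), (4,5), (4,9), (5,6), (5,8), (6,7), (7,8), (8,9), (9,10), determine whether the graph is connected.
Yes (BFS from 1 visits [1, 5, 6, 8, 10, 4, 2, 3, 7, 9] — all 10 vertices reached)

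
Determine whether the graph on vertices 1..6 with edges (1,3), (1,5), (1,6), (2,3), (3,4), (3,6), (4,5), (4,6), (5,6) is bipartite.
No (odd cycle of length 3: 3 -> 1 -> 6 -> 3)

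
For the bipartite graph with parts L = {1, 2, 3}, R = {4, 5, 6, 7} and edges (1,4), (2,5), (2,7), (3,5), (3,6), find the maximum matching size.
3 (matching: (1,4), (2,7), (3,6); upper bound min(|L|,|R|) = min(3,4) = 3)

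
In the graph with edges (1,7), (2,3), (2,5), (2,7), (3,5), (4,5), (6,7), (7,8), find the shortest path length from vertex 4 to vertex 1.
4 (path: 4 -> 5 -> 2 -> 7 -> 1, 4 edges)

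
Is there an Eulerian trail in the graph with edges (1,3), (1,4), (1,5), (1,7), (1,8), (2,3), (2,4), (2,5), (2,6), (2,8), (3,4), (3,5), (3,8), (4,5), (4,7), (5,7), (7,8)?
No (6 vertices have odd degree: {1, 2, 3, 4, 5, 6}; Eulerian path requires 0 or 2)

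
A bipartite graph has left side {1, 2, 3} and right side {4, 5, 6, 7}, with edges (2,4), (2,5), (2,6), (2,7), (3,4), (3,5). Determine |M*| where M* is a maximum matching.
2 (matching: (2,7), (3,5); upper bound min(|L|,|R|) = min(3,4) = 3)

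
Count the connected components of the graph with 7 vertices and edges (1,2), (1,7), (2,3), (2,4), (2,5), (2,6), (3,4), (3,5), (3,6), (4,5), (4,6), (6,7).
1 (components: {1, 2, 3, 4, 5, 6, 7})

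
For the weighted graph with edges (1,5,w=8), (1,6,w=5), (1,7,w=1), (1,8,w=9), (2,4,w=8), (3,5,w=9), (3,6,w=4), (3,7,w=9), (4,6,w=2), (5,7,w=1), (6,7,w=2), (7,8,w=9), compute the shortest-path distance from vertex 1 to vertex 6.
3 (path: 1 -> 7 -> 6; weights 1 + 2 = 3)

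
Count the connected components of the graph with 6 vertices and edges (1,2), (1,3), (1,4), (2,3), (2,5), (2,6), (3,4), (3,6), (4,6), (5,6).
1 (components: {1, 2, 3, 4, 5, 6})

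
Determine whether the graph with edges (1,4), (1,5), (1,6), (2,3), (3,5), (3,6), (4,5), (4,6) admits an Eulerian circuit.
No (6 vertices have odd degree: {1, 2, 3, 4, 5, 6}; Eulerian circuit requires 0)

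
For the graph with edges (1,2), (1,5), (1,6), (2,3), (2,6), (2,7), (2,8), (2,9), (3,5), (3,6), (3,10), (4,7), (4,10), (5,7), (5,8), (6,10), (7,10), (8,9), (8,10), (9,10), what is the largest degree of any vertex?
6 (attained at vertices 2, 10)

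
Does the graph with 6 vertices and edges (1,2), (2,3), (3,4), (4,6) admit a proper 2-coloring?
Yes. Partition: {1, 3, 5, 6}, {2, 4}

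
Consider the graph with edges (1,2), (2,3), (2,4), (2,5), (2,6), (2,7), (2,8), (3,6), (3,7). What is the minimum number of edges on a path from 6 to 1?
2 (path: 6 -> 2 -> 1, 2 edges)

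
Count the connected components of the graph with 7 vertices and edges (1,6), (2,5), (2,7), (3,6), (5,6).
2 (components: {1, 2, 3, 5, 6, 7}, {4})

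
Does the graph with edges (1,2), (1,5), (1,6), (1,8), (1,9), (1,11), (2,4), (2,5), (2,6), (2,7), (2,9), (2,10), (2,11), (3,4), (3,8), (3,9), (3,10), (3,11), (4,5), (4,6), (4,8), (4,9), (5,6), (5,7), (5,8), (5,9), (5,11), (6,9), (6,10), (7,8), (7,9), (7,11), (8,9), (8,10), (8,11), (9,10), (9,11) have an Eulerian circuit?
No (4 vertices have odd degree: {3, 7, 10, 11}; Eulerian circuit requires 0)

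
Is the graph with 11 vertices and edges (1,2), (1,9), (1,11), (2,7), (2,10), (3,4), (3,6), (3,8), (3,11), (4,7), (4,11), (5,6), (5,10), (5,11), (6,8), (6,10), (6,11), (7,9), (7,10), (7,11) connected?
Yes (BFS from 1 visits [1, 2, 9, 11, 7, 10, 3, 4, 5, 6, 8] — all 11 vertices reached)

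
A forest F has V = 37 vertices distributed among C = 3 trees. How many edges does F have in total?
34 (Each of the 3 component trees on V_i vertices has V_i - 1 edges; summing gives V - C = 37 - 3 = 34)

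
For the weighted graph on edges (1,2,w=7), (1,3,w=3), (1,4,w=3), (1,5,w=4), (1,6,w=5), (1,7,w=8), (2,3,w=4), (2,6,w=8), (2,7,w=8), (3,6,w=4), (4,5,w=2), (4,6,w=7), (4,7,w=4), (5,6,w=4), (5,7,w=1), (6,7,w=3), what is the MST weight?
16 (MST edges: (1,3,w=3), (1,4,w=3), (2,3,w=4), (4,5,w=2), (5,7,w=1), (6,7,w=3); sum of weights 3 + 3 + 4 + 2 + 1 + 3 = 16)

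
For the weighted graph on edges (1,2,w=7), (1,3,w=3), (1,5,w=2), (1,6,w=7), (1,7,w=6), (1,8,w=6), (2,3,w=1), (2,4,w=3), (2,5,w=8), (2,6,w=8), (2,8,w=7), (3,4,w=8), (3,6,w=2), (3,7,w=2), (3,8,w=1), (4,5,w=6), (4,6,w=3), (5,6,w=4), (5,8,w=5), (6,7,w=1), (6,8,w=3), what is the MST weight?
13 (MST edges: (1,3,w=3), (1,5,w=2), (2,3,w=1), (2,4,w=3), (3,6,w=2), (3,8,w=1), (6,7,w=1); sum of weights 3 + 2 + 1 + 3 + 2 + 1 + 1 = 13)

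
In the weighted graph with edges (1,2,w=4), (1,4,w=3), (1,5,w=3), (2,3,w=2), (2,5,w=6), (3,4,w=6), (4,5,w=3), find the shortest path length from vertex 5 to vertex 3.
8 (path: 5 -> 2 -> 3; weights 6 + 2 = 8)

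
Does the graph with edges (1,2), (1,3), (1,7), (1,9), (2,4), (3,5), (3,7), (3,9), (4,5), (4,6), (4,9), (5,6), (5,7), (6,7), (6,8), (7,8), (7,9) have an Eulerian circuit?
Yes (the graph is connected and all 9 vertices have even degree)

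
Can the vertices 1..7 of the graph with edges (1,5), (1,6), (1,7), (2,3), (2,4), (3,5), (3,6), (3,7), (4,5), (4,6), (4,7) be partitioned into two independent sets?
Yes. Partition: {1, 3, 4}, {2, 5, 6, 7}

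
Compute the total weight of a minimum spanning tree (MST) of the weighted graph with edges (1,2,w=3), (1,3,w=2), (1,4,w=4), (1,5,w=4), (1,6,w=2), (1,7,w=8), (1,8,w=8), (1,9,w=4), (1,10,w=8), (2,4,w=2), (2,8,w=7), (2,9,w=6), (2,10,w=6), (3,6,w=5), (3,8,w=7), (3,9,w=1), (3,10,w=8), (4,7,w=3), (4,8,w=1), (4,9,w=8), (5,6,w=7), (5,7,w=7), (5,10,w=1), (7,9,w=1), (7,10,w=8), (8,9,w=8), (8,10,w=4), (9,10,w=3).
16 (MST edges: (1,2,w=3), (1,3,w=2), (1,6,w=2), (2,4,w=2), (3,9,w=1), (4,8,w=1), (5,10,w=1), (7,9,w=1), (9,10,w=3); sum of weights 3 + 2 + 2 + 2 + 1 + 1 + 1 + 1 + 3 = 16)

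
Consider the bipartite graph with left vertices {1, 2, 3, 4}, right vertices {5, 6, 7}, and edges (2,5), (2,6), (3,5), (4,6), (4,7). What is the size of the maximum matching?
3 (matching: (2,6), (3,5), (4,7); upper bound min(|L|,|R|) = min(4,3) = 3)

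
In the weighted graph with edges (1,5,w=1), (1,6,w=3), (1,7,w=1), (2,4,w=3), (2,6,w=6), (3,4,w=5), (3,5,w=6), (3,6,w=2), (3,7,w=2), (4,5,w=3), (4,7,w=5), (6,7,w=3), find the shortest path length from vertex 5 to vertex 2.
6 (path: 5 -> 4 -> 2; weights 3 + 3 = 6)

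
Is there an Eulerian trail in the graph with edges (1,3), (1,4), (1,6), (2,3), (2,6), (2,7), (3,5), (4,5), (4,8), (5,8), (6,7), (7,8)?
No (8 vertices have odd degree: {1, 2, 3, 4, 5, 6, 7, 8}; Eulerian path requires 0 or 2)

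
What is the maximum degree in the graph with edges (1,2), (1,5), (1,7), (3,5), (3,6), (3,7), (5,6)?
3 (attained at vertices 1, 3, 5)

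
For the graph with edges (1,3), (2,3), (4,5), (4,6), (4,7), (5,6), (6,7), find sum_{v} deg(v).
14 (handshake: sum of degrees = 2|E| = 2 x 7 = 14)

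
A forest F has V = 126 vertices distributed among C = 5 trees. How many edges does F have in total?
121 (Each of the 5 component trees on V_i vertices has V_i - 1 edges; summing gives V - C = 126 - 5 = 121)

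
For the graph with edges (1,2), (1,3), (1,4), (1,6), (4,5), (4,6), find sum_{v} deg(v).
12 (handshake: sum of degrees = 2|E| = 2 x 6 = 12)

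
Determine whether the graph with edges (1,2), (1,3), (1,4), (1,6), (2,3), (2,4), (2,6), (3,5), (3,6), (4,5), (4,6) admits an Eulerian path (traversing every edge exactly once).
Yes — and in fact it has an Eulerian circuit (the graph is connected and all 6 vertices have even degree)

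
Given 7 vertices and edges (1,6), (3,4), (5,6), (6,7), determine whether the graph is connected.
No, it has 3 components: {1, 5, 6, 7}, {2}, {3, 4}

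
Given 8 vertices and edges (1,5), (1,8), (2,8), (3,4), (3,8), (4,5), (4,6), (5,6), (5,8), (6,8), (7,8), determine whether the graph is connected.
Yes (BFS from 1 visits [1, 5, 8, 4, 6, 2, 3, 7] — all 8 vertices reached)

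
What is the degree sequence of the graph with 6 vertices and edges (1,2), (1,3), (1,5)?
[3, 1, 1, 1, 0, 0] (degrees: deg(1)=3, deg(2)=1, deg(3)=1, deg(4)=0, deg(5)=1, deg(6)=0)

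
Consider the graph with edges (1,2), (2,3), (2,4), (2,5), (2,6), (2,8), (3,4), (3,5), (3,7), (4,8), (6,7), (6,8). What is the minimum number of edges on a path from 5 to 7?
2 (path: 5 -> 3 -> 7, 2 edges)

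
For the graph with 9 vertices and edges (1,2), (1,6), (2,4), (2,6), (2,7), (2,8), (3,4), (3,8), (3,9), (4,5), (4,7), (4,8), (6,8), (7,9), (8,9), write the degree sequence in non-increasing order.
[5, 5, 5, 3, 3, 3, 3, 2, 1] (degrees: deg(1)=2, deg(2)=5, deg(3)=3, deg(4)=5, deg(5)=1, deg(6)=3, deg(7)=3, deg(8)=5, deg(9)=3)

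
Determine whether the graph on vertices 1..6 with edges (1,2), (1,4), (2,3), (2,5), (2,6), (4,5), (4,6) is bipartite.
Yes. Partition: {1, 3, 5, 6}, {2, 4}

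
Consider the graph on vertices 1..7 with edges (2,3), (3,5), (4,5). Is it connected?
No, it has 4 components: {1}, {2, 3, 4, 5}, {6}, {7}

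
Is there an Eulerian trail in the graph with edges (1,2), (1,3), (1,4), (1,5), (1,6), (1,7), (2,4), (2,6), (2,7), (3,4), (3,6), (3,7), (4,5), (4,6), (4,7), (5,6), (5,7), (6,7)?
Yes — and in fact it has an Eulerian circuit (the graph is connected and all 7 vertices have even degree)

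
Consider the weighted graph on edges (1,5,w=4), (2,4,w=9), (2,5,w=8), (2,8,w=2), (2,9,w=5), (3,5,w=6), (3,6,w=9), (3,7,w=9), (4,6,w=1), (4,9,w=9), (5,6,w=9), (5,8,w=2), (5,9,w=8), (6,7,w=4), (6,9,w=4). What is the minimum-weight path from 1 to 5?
4 (path: 1 -> 5; weights 4 = 4)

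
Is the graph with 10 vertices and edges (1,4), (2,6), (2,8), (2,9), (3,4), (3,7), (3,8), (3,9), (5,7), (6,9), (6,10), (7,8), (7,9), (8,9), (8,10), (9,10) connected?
Yes (BFS from 1 visits [1, 4, 3, 7, 8, 9, 5, 2, 10, 6] — all 10 vertices reached)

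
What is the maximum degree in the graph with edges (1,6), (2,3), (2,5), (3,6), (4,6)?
3 (attained at vertex 6)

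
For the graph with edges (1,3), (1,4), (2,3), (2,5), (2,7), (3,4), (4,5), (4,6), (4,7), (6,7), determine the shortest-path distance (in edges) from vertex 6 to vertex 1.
2 (path: 6 -> 4 -> 1, 2 edges)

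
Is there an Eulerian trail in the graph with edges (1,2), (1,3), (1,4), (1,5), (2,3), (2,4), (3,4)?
No (4 vertices have odd degree: {2, 3, 4, 5}; Eulerian path requires 0 or 2)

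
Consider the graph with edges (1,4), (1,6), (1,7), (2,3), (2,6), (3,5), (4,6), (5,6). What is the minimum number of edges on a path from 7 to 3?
4 (path: 7 -> 1 -> 6 -> 2 -> 3, 4 edges)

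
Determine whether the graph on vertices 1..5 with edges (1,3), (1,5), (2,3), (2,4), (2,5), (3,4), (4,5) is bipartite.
No (odd cycle of length 3: 4 -> 5 -> 2 -> 4)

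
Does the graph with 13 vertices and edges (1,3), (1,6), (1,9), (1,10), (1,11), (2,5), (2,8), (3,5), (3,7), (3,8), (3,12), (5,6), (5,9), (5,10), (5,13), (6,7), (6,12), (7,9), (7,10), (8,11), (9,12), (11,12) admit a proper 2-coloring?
Yes. Partition: {1, 4, 5, 7, 8, 12}, {2, 3, 6, 9, 10, 11, 13}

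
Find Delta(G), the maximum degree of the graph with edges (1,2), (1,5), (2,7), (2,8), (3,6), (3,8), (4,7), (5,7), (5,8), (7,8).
4 (attained at vertices 7, 8)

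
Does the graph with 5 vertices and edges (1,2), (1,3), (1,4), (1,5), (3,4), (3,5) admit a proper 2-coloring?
No (odd cycle of length 3: 5 -> 1 -> 3 -> 5)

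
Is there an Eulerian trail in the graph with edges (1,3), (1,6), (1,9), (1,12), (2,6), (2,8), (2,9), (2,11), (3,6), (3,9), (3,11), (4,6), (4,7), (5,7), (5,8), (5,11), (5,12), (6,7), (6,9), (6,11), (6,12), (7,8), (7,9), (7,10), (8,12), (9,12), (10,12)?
Yes — and in fact it has an Eulerian circuit (the graph is connected and all 12 vertices have even degree)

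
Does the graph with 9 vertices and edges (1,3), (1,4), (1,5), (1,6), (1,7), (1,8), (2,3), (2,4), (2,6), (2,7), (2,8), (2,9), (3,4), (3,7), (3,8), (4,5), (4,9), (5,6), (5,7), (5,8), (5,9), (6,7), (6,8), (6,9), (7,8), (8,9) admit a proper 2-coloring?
No (odd cycle of length 3: 6 -> 1 -> 7 -> 6)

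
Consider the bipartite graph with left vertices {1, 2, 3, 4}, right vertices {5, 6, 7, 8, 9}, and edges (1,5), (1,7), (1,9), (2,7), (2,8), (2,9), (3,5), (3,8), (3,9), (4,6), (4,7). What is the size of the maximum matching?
4 (matching: (1,9), (2,7), (3,8), (4,6); upper bound min(|L|,|R|) = min(4,5) = 4)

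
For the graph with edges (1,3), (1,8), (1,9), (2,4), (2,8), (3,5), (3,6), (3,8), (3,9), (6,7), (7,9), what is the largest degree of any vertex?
5 (attained at vertex 3)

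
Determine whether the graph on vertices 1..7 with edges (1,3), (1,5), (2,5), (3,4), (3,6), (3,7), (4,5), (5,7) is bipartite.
Yes. Partition: {1, 2, 4, 6, 7}, {3, 5}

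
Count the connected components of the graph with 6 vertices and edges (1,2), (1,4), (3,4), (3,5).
2 (components: {1, 2, 3, 4, 5}, {6})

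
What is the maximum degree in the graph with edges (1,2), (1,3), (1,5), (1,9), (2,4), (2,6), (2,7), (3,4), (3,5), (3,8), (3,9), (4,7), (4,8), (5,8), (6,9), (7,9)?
5 (attained at vertex 3)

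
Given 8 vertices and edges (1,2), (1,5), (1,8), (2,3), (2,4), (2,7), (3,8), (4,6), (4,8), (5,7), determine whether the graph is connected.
Yes (BFS from 1 visits [1, 2, 5, 8, 3, 4, 7, 6] — all 8 vertices reached)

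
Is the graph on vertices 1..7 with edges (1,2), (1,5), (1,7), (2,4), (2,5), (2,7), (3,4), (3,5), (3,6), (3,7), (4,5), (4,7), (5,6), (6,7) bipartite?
No (odd cycle of length 3: 7 -> 1 -> 2 -> 7)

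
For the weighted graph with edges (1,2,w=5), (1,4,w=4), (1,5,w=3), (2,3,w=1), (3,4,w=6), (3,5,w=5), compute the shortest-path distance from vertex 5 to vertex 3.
5 (path: 5 -> 3; weights 5 = 5)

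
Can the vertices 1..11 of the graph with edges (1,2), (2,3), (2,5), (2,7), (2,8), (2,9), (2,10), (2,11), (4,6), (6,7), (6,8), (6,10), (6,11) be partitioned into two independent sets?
Yes. Partition: {1, 3, 4, 5, 7, 8, 9, 10, 11}, {2, 6}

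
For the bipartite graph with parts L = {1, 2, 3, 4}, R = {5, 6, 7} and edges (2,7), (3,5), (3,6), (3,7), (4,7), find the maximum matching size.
2 (matching: (2,7), (3,6); upper bound min(|L|,|R|) = min(4,3) = 3)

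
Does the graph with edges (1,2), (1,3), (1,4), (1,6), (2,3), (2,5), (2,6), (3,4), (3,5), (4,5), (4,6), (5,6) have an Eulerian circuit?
Yes (the graph is connected and all 6 vertices have even degree)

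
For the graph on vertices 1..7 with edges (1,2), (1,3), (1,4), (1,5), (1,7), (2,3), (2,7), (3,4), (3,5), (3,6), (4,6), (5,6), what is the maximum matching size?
3 (matching: (1,5), (2,7), (3,6); upper bound floor(n/2) = floor(7/2) = 3)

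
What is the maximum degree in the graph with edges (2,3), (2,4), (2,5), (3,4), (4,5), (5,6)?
3 (attained at vertices 2, 4, 5)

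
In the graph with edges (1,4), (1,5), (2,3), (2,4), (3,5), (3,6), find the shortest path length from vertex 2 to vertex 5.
2 (path: 2 -> 3 -> 5, 2 edges)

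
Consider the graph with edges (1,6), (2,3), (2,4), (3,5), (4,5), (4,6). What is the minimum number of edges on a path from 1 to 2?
3 (path: 1 -> 6 -> 4 -> 2, 3 edges)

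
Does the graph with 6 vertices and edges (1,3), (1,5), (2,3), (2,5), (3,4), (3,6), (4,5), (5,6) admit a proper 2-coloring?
Yes. Partition: {1, 2, 4, 6}, {3, 5}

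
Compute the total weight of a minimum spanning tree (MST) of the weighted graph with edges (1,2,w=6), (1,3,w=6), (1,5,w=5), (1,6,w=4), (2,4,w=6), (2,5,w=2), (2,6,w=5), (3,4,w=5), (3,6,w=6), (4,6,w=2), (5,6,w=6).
18 (MST edges: (1,5,w=5), (1,6,w=4), (2,5,w=2), (3,4,w=5), (4,6,w=2); sum of weights 5 + 4 + 2 + 5 + 2 = 18)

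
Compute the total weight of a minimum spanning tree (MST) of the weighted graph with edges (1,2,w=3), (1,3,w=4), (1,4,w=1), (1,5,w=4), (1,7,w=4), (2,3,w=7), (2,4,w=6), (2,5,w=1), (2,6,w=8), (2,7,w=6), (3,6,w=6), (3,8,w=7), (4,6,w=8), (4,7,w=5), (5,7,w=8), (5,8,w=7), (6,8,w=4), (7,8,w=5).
22 (MST edges: (1,2,w=3), (1,3,w=4), (1,4,w=1), (1,7,w=4), (2,5,w=1), (6,8,w=4), (7,8,w=5); sum of weights 3 + 4 + 1 + 4 + 1 + 4 + 5 = 22)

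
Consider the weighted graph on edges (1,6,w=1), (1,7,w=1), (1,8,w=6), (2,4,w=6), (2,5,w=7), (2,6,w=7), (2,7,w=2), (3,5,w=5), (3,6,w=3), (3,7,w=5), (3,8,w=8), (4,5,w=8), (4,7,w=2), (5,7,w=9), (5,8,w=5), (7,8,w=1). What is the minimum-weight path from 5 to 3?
5 (path: 5 -> 3; weights 5 = 5)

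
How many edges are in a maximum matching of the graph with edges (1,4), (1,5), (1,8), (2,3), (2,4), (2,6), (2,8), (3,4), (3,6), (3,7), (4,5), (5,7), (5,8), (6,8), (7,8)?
4 (matching: (1,8), (2,4), (3,6), (5,7); upper bound floor(n/2) = floor(8/2) = 4)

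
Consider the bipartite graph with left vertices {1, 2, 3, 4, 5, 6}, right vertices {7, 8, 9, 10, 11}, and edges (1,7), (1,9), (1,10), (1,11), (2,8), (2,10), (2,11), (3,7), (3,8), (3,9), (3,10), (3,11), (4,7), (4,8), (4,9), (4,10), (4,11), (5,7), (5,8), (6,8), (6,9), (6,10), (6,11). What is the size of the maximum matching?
5 (matching: (1,11), (2,10), (3,9), (4,8), (5,7); upper bound min(|L|,|R|) = min(6,5) = 5)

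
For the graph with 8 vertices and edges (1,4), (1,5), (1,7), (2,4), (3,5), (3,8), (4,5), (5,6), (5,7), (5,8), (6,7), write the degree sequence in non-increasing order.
[6, 3, 3, 3, 2, 2, 2, 1] (degrees: deg(1)=3, deg(2)=1, deg(3)=2, deg(4)=3, deg(5)=6, deg(6)=2, deg(7)=3, deg(8)=2)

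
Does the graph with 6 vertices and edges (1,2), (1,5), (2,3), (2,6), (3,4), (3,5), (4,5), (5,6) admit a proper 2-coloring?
No (odd cycle of length 3: 4 -> 5 -> 3 -> 4)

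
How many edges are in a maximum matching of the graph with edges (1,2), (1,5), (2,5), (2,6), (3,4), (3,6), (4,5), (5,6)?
3 (matching: (1,2), (3,6), (4,5); upper bound floor(n/2) = floor(6/2) = 3)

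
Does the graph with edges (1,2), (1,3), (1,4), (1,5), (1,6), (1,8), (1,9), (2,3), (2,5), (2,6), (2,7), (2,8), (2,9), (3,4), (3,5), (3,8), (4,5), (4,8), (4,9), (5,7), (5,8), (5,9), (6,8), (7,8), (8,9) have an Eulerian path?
No (8 vertices have odd degree: {1, 2, 3, 4, 5, 6, 7, 9}; Eulerian path requires 0 or 2)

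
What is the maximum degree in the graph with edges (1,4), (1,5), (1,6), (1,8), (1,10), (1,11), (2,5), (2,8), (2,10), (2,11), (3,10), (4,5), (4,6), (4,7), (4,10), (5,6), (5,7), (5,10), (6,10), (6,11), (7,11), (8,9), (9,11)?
6 (attained at vertices 1, 5, 10)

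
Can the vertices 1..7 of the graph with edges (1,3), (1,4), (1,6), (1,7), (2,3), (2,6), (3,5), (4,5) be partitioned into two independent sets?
Yes. Partition: {1, 2, 5}, {3, 4, 6, 7}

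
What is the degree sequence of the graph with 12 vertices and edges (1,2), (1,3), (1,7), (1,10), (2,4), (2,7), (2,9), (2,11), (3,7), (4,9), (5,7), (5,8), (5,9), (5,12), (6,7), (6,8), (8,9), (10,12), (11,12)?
[5, 5, 4, 4, 4, 3, 3, 2, 2, 2, 2, 2] (degrees: deg(1)=4, deg(2)=5, deg(3)=2, deg(4)=2, deg(5)=4, deg(6)=2, deg(7)=5, deg(8)=3, deg(9)=4, deg(10)=2, deg(11)=2, deg(12)=3)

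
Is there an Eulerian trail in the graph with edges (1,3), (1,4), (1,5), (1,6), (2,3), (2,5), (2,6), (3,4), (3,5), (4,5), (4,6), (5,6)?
Yes (the graph is connected and exactly 2 vertices have odd degree: {2, 5}; any Eulerian path must start and end at those)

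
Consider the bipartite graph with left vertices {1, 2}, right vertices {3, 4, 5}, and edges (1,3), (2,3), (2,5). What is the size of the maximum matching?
2 (matching: (1,3), (2,5); upper bound min(|L|,|R|) = min(2,3) = 2)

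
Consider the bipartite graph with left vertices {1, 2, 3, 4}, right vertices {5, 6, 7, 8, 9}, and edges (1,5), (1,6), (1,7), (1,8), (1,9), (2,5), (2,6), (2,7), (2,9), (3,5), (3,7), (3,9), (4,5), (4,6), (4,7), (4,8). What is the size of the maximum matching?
4 (matching: (1,9), (2,6), (3,7), (4,8); upper bound min(|L|,|R|) = min(4,5) = 4)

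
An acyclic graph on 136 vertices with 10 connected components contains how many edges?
126 (Each of the 10 component trees on V_i vertices has V_i - 1 edges; summing gives V - C = 136 - 10 = 126)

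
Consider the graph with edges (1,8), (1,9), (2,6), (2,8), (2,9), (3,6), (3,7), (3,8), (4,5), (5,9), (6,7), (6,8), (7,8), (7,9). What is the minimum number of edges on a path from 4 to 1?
3 (path: 4 -> 5 -> 9 -> 1, 3 edges)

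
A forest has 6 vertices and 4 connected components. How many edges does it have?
2 (Each of the 4 component trees on V_i vertices has V_i - 1 edges; summing gives V - C = 6 - 4 = 2)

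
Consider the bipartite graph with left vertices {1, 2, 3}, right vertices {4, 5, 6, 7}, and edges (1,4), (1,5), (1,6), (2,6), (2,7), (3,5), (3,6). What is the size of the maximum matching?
3 (matching: (1,6), (2,7), (3,5); upper bound min(|L|,|R|) = min(3,4) = 3)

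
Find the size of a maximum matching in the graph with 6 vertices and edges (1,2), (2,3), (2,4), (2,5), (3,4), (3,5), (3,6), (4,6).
3 (matching: (1,2), (3,5), (4,6); upper bound floor(n/2) = floor(6/2) = 3)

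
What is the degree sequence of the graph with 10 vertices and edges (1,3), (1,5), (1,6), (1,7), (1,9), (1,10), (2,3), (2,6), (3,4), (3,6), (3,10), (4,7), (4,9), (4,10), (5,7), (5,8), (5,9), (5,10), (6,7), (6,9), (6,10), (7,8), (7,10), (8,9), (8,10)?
[7, 6, 6, 6, 5, 5, 5, 4, 4, 2] (degrees: deg(1)=6, deg(2)=2, deg(3)=5, deg(4)=4, deg(5)=5, deg(6)=6, deg(7)=6, deg(8)=4, deg(9)=5, deg(10)=7)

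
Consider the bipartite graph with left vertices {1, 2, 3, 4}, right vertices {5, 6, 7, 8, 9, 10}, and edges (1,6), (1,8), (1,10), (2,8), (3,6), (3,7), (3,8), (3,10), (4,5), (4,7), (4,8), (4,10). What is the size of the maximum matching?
4 (matching: (1,10), (2,8), (3,6), (4,7); upper bound min(|L|,|R|) = min(4,6) = 4)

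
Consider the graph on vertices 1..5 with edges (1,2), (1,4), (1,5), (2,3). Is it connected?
Yes (BFS from 1 visits [1, 2, 4, 5, 3] — all 5 vertices reached)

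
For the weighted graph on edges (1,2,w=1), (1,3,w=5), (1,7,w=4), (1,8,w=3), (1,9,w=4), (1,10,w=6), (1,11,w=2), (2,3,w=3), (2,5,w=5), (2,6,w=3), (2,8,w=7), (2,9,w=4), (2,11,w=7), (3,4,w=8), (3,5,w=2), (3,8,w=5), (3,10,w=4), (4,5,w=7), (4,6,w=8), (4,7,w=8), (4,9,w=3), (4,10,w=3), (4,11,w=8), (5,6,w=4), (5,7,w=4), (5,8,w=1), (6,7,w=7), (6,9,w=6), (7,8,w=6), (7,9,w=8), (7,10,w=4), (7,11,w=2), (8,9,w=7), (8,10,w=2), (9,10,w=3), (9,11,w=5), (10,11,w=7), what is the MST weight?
22 (MST edges: (1,2,w=1), (1,8,w=3), (1,11,w=2), (2,6,w=3), (3,5,w=2), (4,9,w=3), (4,10,w=3), (5,8,w=1), (7,11,w=2), (8,10,w=2); sum of weights 1 + 3 + 2 + 3 + 2 + 3 + 3 + 1 + 2 + 2 = 22)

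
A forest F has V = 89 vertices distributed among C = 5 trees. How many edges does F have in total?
84 (Each of the 5 component trees on V_i vertices has V_i - 1 edges; summing gives V - C = 89 - 5 = 84)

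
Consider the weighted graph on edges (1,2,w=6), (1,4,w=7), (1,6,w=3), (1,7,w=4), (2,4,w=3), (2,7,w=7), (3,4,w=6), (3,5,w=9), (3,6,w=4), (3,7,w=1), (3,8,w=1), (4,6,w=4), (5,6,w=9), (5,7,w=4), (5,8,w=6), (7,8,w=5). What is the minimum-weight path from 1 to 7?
4 (path: 1 -> 7; weights 4 = 4)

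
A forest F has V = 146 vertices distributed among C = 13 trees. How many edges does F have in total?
133 (Each of the 13 component trees on V_i vertices has V_i - 1 edges; summing gives V - C = 146 - 13 = 133)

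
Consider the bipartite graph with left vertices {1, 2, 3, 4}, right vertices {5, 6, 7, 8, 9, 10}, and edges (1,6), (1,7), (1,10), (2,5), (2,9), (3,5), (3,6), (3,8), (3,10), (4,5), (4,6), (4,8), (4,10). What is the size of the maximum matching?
4 (matching: (1,7), (2,9), (3,8), (4,10); upper bound min(|L|,|R|) = min(4,6) = 4)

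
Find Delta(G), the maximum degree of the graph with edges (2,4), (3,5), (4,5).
2 (attained at vertices 4, 5)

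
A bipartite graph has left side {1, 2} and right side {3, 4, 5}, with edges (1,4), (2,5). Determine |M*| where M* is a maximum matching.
2 (matching: (1,4), (2,5); upper bound min(|L|,|R|) = min(2,3) = 2)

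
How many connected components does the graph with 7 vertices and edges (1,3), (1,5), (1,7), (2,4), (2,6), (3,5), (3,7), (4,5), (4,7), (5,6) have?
1 (components: {1, 2, 3, 4, 5, 6, 7})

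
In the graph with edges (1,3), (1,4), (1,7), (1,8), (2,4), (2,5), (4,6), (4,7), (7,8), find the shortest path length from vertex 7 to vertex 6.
2 (path: 7 -> 4 -> 6, 2 edges)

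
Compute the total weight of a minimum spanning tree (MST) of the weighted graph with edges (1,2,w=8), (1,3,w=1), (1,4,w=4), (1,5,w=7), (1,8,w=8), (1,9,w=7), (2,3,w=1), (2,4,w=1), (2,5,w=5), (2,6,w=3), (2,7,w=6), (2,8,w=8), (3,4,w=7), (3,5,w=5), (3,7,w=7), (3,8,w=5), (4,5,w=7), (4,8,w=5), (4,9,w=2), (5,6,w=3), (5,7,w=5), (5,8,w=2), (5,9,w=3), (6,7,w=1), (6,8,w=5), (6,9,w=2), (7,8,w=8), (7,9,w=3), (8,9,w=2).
12 (MST edges: (1,3,w=1), (2,3,w=1), (2,4,w=1), (4,9,w=2), (5,8,w=2), (6,7,w=1), (6,9,w=2), (8,9,w=2); sum of weights 1 + 1 + 1 + 2 + 2 + 1 + 2 + 2 = 12)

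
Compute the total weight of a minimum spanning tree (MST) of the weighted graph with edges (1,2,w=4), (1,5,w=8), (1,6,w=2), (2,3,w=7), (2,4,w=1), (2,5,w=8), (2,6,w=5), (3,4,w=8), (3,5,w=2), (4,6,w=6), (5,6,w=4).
13 (MST edges: (1,2,w=4), (1,6,w=2), (2,4,w=1), (3,5,w=2), (5,6,w=4); sum of weights 4 + 2 + 1 + 2 + 4 = 13)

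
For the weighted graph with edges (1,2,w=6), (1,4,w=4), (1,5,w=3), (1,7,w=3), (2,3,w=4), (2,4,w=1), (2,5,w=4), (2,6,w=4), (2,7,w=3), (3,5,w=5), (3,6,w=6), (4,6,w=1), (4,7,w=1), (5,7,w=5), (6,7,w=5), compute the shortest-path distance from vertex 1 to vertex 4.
4 (path: 1 -> 4; weights 4 = 4)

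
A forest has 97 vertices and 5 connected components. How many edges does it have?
92 (Each of the 5 component trees on V_i vertices has V_i - 1 edges; summing gives V - C = 97 - 5 = 92)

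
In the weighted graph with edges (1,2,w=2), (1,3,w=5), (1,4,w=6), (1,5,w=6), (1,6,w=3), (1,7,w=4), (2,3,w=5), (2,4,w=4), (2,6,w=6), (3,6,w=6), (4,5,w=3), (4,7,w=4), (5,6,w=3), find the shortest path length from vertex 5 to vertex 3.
9 (path: 5 -> 6 -> 3; weights 3 + 6 = 9)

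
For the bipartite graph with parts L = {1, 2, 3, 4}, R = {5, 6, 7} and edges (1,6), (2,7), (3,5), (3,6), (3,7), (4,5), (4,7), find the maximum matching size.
3 (matching: (1,6), (2,7), (3,5); upper bound min(|L|,|R|) = min(4,3) = 3)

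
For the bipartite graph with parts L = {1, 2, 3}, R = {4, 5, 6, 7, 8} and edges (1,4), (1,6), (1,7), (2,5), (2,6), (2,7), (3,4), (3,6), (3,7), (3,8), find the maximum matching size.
3 (matching: (1,7), (2,6), (3,8); upper bound min(|L|,|R|) = min(3,5) = 3)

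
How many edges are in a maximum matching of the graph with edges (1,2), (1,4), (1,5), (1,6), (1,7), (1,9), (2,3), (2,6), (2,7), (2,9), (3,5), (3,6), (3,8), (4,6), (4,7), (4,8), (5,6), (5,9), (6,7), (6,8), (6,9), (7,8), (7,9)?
4 (matching: (1,9), (2,7), (3,5), (6,8); upper bound floor(n/2) = floor(9/2) = 4)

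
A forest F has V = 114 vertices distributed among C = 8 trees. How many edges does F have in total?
106 (Each of the 8 component trees on V_i vertices has V_i - 1 edges; summing gives V - C = 114 - 8 = 106)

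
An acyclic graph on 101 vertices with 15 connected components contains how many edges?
86 (Each of the 15 component trees on V_i vertices has V_i - 1 edges; summing gives V - C = 101 - 15 = 86)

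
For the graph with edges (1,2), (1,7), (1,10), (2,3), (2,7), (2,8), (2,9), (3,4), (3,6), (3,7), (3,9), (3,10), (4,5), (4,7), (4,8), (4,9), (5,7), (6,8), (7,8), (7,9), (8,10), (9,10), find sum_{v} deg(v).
44 (handshake: sum of degrees = 2|E| = 2 x 22 = 44)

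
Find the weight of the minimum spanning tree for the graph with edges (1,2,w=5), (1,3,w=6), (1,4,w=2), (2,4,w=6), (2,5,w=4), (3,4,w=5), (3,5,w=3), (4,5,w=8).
14 (MST edges: (1,2,w=5), (1,4,w=2), (2,5,w=4), (3,5,w=3); sum of weights 5 + 2 + 4 + 3 = 14)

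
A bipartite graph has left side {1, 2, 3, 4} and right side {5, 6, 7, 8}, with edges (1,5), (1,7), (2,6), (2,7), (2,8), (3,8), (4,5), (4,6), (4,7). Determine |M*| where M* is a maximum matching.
4 (matching: (1,7), (2,6), (3,8), (4,5); upper bound min(|L|,|R|) = min(4,4) = 4)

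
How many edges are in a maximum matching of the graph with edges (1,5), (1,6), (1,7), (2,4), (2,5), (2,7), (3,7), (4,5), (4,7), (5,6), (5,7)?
3 (matching: (1,7), (2,4), (5,6); upper bound floor(n/2) = floor(7/2) = 3)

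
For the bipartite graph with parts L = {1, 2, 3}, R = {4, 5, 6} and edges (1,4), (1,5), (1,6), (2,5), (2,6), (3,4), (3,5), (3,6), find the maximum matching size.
3 (matching: (1,6), (2,5), (3,4); upper bound min(|L|,|R|) = min(3,3) = 3)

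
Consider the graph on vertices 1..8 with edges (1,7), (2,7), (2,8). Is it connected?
No, it has 5 components: {1, 2, 7, 8}, {3}, {4}, {5}, {6}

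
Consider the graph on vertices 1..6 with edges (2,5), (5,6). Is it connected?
No, it has 4 components: {1}, {2, 5, 6}, {3}, {4}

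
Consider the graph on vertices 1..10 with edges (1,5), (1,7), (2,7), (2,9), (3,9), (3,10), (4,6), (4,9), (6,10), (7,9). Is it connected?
No, it has 2 components: {1, 2, 3, 4, 5, 6, 7, 9, 10}, {8}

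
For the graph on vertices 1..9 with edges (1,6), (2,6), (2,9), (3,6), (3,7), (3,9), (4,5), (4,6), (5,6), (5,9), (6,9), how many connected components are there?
2 (components: {1, 2, 3, 4, 5, 6, 7, 9}, {8})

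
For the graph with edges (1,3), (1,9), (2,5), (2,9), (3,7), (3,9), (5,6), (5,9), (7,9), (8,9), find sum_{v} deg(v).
20 (handshake: sum of degrees = 2|E| = 2 x 10 = 20)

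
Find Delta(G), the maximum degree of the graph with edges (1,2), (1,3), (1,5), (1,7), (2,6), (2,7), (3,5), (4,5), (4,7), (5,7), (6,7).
5 (attained at vertex 7)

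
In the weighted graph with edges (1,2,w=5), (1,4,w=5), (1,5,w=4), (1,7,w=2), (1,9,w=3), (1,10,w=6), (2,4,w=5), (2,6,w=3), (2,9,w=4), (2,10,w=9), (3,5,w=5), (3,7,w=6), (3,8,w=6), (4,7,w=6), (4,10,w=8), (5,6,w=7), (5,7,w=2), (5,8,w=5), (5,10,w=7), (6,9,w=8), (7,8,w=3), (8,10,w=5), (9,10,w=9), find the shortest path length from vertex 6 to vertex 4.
8 (path: 6 -> 2 -> 4; weights 3 + 5 = 8)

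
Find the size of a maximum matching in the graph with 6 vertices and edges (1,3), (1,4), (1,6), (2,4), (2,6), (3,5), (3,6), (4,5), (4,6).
3 (matching: (1,3), (2,6), (4,5); upper bound floor(n/2) = floor(6/2) = 3)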